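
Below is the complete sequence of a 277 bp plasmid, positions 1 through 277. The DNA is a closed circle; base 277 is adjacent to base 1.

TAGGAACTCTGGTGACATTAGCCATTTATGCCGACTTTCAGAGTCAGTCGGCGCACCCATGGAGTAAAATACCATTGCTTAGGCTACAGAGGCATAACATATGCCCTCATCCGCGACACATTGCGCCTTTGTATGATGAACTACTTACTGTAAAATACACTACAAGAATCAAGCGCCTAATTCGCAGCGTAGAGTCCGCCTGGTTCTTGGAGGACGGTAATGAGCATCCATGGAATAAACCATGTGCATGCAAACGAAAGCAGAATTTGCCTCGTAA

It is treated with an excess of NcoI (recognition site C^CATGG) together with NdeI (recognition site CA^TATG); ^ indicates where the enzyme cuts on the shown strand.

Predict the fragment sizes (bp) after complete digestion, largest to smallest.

NcoI sites (CCATGG) start at positions 57, 228.
NcoI cuts after the first base of each site, so after positions 57, 228.
The NdeI site (CATATG) starts at position 98.
NdeI cuts after base 2 of each site, so after position 99.
Combined cut positions: 57, 99, 228.
Circular molecule, 3 cuts → 3 fragments:
  58–99 → 42 bp
  100–228 → 129 bp
  229–277 then 1–57 → 49 + 57 = 106 bp
Sorted largest to smallest: 129, 106, 42 bp.

129, 106, 42 bp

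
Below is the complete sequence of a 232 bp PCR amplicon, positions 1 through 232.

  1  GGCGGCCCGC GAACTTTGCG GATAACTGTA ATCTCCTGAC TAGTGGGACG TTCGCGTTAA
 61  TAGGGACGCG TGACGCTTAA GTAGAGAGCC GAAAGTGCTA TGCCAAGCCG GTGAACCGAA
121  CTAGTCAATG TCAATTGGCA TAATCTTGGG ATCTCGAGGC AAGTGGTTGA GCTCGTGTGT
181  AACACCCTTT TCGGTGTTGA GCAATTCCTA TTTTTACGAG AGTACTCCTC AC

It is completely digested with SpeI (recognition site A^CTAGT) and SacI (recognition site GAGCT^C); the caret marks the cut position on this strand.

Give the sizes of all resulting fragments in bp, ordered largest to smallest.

SpeI sites (ACTAGT) start at positions 39, 120.
SpeI cuts after the first base of each site, so after positions 39, 120.
The SacI site (GAGCTC) starts at position 169.
SacI cuts after base 5 of each site (before the last base), so after position 173.
Combined cut positions: 39, 120, 173.
Linear molecule, 3 cuts → 4 fragments:
  1–39 → 39 bp
  40–120 → 81 bp
  121–173 → 53 bp
  174–232 → 59 bp
Sorted largest to smallest: 81, 59, 53, 39 bp.

81, 59, 53, 39 bp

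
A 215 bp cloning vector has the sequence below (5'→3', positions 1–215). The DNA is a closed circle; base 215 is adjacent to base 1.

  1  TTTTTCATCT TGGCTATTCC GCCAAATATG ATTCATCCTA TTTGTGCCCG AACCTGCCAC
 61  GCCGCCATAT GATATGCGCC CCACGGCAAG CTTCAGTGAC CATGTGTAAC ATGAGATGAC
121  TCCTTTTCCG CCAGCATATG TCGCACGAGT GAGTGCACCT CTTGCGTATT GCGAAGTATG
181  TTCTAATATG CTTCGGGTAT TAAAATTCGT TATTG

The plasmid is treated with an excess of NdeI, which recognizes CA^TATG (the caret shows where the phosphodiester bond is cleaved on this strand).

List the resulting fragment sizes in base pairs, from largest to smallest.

146, 69 bp

NdeI sites (CATATG) start at positions 66, 135.
NdeI cuts after base 2 of each site, so after positions 67, 136.
Circular molecule, 2 cuts → 2 fragments:
  68–136 → 69 bp
  137–215 then 1–67 → 79 + 67 = 146 bp
Sorted largest to smallest: 146, 69 bp.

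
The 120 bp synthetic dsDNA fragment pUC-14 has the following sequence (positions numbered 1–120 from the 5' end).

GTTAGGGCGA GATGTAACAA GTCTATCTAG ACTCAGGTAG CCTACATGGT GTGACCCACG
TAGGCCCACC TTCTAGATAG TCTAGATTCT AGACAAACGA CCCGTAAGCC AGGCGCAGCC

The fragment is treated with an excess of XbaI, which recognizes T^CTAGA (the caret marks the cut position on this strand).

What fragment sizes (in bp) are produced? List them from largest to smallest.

46, 32, 26, 9, 7 bp

XbaI sites (TCTAGA) start at positions 26, 72, 81, 88.
XbaI cuts after the first base of each site, so after positions 26, 72, 81, 88.
Linear molecule, 4 cuts → 5 fragments:
  1–26 → 26 bp
  27–72 → 46 bp
  73–81 → 9 bp
  82–88 → 7 bp
  89–120 → 32 bp
Sorted largest to smallest: 46, 32, 26, 9, 7 bp.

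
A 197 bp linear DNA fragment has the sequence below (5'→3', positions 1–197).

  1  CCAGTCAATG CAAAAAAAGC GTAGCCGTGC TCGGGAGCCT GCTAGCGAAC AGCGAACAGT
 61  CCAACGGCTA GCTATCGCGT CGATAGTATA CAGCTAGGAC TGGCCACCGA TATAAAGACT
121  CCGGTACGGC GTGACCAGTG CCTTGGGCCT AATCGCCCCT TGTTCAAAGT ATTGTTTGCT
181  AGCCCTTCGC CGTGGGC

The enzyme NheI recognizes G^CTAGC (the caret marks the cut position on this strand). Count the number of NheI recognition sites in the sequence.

3

GCTAGC occurs starting at positions 41, 67, 178.
NheI cuts at 3 sites.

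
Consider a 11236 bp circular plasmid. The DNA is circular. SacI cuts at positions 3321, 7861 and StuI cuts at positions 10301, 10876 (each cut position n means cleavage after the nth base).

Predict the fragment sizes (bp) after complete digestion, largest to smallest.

Combined cut positions (sorted): 3321, 7861, 10301, 10876.
Circular molecule, 4 cuts → 4 fragments:
  7861 − 3321 = 4540 bp
  10301 − 7861 = 2440 bp
  10876 − 10301 = 575 bp
  wrap: 11236 − 10876 + 3321 = 3681 bp
Sorted largest to smallest: 4540, 3681, 2440, 575 bp.

4540, 3681, 2440, 575 bp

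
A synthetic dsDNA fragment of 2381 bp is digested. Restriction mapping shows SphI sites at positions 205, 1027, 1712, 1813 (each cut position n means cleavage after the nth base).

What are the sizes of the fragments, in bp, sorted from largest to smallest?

822, 685, 568, 205, 101 bp

Linear molecule, 4 cuts → 5 fragments:
  205 − 0 = 205 bp
  1027 − 205 = 822 bp
  1712 − 1027 = 685 bp
  1813 − 1712 = 101 bp
  2381 − 1813 = 568 bp
Sorted largest to smallest: 822, 685, 568, 205, 101 bp.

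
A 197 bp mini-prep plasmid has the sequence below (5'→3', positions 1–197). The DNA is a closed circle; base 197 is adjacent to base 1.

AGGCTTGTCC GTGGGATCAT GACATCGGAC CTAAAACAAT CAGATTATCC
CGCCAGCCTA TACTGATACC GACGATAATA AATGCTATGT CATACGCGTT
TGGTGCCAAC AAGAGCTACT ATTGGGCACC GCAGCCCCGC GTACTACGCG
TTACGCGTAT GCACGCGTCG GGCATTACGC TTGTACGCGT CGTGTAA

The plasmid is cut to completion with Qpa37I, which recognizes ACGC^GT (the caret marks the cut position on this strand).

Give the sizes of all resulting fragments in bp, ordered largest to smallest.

106, 52, 22, 10, 7 bp

Qpa37I sites (ACGCGT) start at positions 94, 146, 153, 163, 185.
Qpa37I cuts after base 4 of each site, so after positions 97, 149, 156, 166, 188.
Circular molecule, 5 cuts → 5 fragments:
  98–149 → 52 bp
  150–156 → 7 bp
  157–166 → 10 bp
  167–188 → 22 bp
  189–197 then 1–97 → 9 + 97 = 106 bp
Sorted largest to smallest: 106, 52, 22, 10, 7 bp.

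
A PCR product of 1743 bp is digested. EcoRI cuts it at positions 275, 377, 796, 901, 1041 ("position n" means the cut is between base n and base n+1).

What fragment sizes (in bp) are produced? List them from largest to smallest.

Linear molecule, 5 cuts → 6 fragments:
  275 − 0 = 275 bp
  377 − 275 = 102 bp
  796 − 377 = 419 bp
  901 − 796 = 105 bp
  1041 − 901 = 140 bp
  1743 − 1041 = 702 bp
Sorted largest to smallest: 702, 419, 275, 140, 105, 102 bp.

702, 419, 275, 140, 105, 102 bp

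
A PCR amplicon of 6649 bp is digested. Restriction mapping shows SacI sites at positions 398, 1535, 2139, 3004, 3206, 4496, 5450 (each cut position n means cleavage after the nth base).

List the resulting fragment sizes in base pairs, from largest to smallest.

Linear molecule, 7 cuts → 8 fragments:
  398 − 0 = 398 bp
  1535 − 398 = 1137 bp
  2139 − 1535 = 604 bp
  3004 − 2139 = 865 bp
  3206 − 3004 = 202 bp
  4496 − 3206 = 1290 bp
  5450 − 4496 = 954 bp
  6649 − 5450 = 1199 bp
Sorted largest to smallest: 1290, 1199, 1137, 954, 865, 604, 398, 202 bp.

1290, 1199, 1137, 954, 865, 604, 398, 202 bp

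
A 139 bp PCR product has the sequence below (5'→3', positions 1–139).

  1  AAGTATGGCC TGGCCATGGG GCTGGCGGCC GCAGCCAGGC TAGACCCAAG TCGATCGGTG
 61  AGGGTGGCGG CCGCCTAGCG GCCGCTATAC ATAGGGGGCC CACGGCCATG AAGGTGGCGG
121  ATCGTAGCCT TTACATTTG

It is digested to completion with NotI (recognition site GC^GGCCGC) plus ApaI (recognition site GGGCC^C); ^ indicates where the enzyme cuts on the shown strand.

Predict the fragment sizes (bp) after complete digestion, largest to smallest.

NotI sites (GCGGCCGC) start at positions 25, 67, 78.
NotI cuts after base 2 of each site, so after positions 26, 68, 79.
The ApaI site (GGGCCC) starts at position 96.
ApaI cuts after base 5 of each site (before the last base), so after position 100.
Combined cut positions: 26, 68, 79, 100.
Linear molecule, 4 cuts → 5 fragments:
  1–26 → 26 bp
  27–68 → 42 bp
  69–79 → 11 bp
  80–100 → 21 bp
  101–139 → 39 bp
Sorted largest to smallest: 42, 39, 26, 21, 11 bp.

42, 39, 26, 21, 11 bp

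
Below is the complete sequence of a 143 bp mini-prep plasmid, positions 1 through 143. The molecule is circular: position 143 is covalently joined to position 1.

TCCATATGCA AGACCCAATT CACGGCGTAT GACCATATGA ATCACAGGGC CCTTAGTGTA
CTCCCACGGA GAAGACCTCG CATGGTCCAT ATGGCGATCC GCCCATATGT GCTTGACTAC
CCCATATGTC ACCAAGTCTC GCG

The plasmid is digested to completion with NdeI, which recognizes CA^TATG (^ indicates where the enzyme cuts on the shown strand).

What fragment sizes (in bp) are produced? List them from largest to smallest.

NdeI sites (CATATG) start at positions 3, 34, 88, 104, 123.
NdeI cuts after base 2 of each site, so after positions 4, 35, 89, 105, 124.
Circular molecule, 5 cuts → 5 fragments:
  5–35 → 31 bp
  36–89 → 54 bp
  90–105 → 16 bp
  106–124 → 19 bp
  125–143 then 1–4 → 19 + 4 = 23 bp
Sorted largest to smallest: 54, 31, 23, 19, 16 bp.

54, 31, 23, 19, 16 bp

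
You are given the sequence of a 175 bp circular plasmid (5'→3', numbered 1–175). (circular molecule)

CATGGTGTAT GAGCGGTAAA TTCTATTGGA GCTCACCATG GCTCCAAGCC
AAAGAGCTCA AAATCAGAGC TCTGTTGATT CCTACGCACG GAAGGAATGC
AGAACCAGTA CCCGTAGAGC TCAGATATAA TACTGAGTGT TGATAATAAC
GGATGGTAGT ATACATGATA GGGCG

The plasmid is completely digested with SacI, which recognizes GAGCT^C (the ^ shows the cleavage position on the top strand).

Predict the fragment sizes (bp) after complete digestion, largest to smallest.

SacI sites (GAGCTC) start at positions 29, 54, 67, 117.
SacI cuts after base 5 of each site (before the last base), so after positions 33, 58, 71, 121.
Circular molecule, 4 cuts → 4 fragments:
  34–58 → 25 bp
  59–71 → 13 bp
  72–121 → 50 bp
  122–175 then 1–33 → 54 + 33 = 87 bp
Sorted largest to smallest: 87, 50, 25, 13 bp.

87, 50, 25, 13 bp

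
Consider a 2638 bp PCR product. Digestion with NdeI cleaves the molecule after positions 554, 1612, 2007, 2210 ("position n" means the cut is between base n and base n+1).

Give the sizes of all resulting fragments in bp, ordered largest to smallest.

Linear molecule, 4 cuts → 5 fragments:
  554 − 0 = 554 bp
  1612 − 554 = 1058 bp
  2007 − 1612 = 395 bp
  2210 − 2007 = 203 bp
  2638 − 2210 = 428 bp
Sorted largest to smallest: 1058, 554, 428, 395, 203 bp.

1058, 554, 428, 395, 203 bp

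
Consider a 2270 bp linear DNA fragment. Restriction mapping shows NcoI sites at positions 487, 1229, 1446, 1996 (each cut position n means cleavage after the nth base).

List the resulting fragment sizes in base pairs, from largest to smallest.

742, 550, 487, 274, 217 bp

Linear molecule, 4 cuts → 5 fragments:
  487 − 0 = 487 bp
  1229 − 487 = 742 bp
  1446 − 1229 = 217 bp
  1996 − 1446 = 550 bp
  2270 − 1996 = 274 bp
Sorted largest to smallest: 742, 550, 487, 274, 217 bp.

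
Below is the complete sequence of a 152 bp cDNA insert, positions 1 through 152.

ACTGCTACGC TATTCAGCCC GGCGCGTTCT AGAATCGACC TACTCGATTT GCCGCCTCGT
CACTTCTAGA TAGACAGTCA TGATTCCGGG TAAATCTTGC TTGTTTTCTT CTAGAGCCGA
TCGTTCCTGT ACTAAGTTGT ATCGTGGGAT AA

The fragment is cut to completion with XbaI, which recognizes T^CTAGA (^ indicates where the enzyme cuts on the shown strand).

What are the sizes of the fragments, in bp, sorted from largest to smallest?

45, 42, 37, 28 bp

XbaI sites (TCTAGA) start at positions 28, 65, 110.
XbaI cuts after the first base of each site, so after positions 28, 65, 110.
Linear molecule, 3 cuts → 4 fragments:
  1–28 → 28 bp
  29–65 → 37 bp
  66–110 → 45 bp
  111–152 → 42 bp
Sorted largest to smallest: 45, 42, 37, 28 bp.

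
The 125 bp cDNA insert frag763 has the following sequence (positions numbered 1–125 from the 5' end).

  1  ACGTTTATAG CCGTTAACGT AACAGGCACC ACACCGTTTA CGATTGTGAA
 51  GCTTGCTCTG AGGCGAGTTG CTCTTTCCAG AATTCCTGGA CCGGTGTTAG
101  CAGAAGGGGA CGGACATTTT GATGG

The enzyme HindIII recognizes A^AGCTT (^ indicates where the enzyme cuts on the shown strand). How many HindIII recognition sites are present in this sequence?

AAGCTT occurs starting at position 49.
HindIII cuts at 1 site.

1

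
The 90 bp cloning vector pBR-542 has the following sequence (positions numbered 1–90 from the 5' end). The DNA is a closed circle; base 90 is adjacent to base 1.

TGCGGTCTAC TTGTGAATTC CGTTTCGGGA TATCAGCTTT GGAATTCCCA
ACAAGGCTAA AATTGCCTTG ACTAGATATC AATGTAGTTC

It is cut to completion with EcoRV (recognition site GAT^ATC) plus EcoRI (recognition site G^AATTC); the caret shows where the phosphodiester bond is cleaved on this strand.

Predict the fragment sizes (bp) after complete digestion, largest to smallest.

EcoRV sites (GATATC) start at positions 29, 75.
EcoRV cuts after base 3 of each site, so after positions 31, 77.
EcoRI sites (GAATTC) start at positions 15, 42.
EcoRI cuts after the first base of each site, so after positions 15, 42.
Combined cut positions: 15, 31, 42, 77.
Circular molecule, 4 cuts → 4 fragments:
  16–31 → 16 bp
  32–42 → 11 bp
  43–77 → 35 bp
  78–90 then 1–15 → 13 + 15 = 28 bp
Sorted largest to smallest: 35, 28, 16, 11 bp.

35, 28, 16, 11 bp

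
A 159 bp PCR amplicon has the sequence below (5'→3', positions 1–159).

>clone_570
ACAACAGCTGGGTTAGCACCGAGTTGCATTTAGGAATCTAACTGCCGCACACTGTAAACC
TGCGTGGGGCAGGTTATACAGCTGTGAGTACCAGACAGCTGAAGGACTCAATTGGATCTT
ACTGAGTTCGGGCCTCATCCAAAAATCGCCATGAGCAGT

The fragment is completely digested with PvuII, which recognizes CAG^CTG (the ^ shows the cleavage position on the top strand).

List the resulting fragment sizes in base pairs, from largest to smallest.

74, 61, 17, 7 bp

PvuII sites (CAGCTG) start at positions 5, 79, 96.
PvuII cuts after base 3 of each site, so after positions 7, 81, 98.
Linear molecule, 3 cuts → 4 fragments:
  1–7 → 7 bp
  8–81 → 74 bp
  82–98 → 17 bp
  99–159 → 61 bp
Sorted largest to smallest: 74, 61, 17, 7 bp.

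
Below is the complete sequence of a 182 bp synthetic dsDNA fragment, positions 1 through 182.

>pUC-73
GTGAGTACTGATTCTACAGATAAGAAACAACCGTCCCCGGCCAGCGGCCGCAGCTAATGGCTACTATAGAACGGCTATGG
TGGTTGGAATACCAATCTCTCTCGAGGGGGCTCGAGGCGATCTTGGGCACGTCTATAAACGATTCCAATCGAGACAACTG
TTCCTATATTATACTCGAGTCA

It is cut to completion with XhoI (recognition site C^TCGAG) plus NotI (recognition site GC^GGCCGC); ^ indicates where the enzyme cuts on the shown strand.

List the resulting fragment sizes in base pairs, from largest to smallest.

XhoI sites (CTCGAG) start at positions 101, 111, 174.
XhoI cuts after the first base of each site, so after positions 101, 111, 174.
The NotI site (GCGGCCGC) starts at position 44.
NotI cuts after base 2 of each site, so after position 45.
Combined cut positions: 45, 101, 111, 174.
Linear molecule, 4 cuts → 5 fragments:
  1–45 → 45 bp
  46–101 → 56 bp
  102–111 → 10 bp
  112–174 → 63 bp
  175–182 → 8 bp
Sorted largest to smallest: 63, 56, 45, 10, 8 bp.

63, 56, 45, 10, 8 bp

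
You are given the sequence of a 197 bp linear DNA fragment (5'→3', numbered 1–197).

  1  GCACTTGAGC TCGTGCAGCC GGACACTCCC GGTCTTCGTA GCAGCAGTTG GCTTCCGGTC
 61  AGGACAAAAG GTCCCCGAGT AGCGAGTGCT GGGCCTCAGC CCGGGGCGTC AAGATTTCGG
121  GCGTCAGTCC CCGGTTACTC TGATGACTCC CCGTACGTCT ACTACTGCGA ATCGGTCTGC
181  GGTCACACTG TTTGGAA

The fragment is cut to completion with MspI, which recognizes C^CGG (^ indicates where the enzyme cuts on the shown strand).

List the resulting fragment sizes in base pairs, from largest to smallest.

MspI sites (CCGG) start at positions 19, 29, 55, 101, 131.
MspI cuts after the first base of each site, so after positions 19, 29, 55, 101, 131.
Linear molecule, 5 cuts → 6 fragments:
  1–19 → 19 bp
  20–29 → 10 bp
  30–55 → 26 bp
  56–101 → 46 bp
  102–131 → 30 bp
  132–197 → 66 bp
Sorted largest to smallest: 66, 46, 30, 26, 19, 10 bp.

66, 46, 30, 26, 19, 10 bp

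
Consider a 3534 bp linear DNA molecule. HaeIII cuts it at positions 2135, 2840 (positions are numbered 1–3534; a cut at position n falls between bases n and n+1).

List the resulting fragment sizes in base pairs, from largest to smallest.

2135, 705, 694 bp

Linear molecule, 2 cuts → 3 fragments:
  2135 − 0 = 2135 bp
  2840 − 2135 = 705 bp
  3534 − 2840 = 694 bp
Sorted largest to smallest: 2135, 705, 694 bp.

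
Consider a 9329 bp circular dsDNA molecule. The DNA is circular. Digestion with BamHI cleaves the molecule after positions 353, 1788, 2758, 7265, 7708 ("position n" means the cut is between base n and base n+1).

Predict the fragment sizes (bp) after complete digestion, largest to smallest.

4507, 1974, 1435, 970, 443 bp

Circular molecule, 5 cuts → 5 fragments:
  1788 − 353 = 1435 bp
  2758 − 1788 = 970 bp
  7265 − 2758 = 4507 bp
  7708 − 7265 = 443 bp
  wrap: 9329 − 7708 + 353 = 1974 bp
Sorted largest to smallest: 4507, 1974, 1435, 970, 443 bp.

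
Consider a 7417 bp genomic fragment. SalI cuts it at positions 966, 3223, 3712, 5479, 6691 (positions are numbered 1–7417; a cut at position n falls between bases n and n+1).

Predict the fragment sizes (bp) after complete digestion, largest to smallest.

Linear molecule, 5 cuts → 6 fragments:
  966 − 0 = 966 bp
  3223 − 966 = 2257 bp
  3712 − 3223 = 489 bp
  5479 − 3712 = 1767 bp
  6691 − 5479 = 1212 bp
  7417 − 6691 = 726 bp
Sorted largest to smallest: 2257, 1767, 1212, 966, 726, 489 bp.

2257, 1767, 1212, 966, 726, 489 bp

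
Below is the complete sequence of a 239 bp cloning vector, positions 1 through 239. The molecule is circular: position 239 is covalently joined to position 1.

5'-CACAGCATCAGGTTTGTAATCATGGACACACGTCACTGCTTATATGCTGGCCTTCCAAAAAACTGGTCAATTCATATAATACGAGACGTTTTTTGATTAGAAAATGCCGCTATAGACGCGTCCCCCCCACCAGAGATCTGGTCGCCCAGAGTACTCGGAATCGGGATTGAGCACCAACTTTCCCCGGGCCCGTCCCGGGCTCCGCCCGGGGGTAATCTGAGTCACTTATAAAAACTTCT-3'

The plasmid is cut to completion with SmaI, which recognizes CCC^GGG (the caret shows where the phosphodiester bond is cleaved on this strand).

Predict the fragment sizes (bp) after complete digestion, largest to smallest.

SmaI sites (CCCGGG) start at positions 183, 194, 205.
SmaI cuts after base 3 of each site, so after positions 185, 196, 207.
Circular molecule, 3 cuts → 3 fragments:
  186–196 → 11 bp
  197–207 → 11 bp
  208–239 then 1–185 → 32 + 185 = 217 bp
Sorted largest to smallest: 217, 11, 11 bp.

217, 11, 11 bp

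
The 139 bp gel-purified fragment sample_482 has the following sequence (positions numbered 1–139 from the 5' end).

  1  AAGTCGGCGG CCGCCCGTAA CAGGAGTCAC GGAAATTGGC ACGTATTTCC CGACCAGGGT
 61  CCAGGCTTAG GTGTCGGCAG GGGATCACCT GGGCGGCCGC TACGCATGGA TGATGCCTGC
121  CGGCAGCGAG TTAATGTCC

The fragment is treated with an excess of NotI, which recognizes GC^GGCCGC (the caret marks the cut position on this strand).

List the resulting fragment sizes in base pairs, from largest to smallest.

NotI sites (GCGGCCGC) start at positions 7, 93.
NotI cuts after base 2 of each site, so after positions 8, 94.
Linear molecule, 2 cuts → 3 fragments:
  1–8 → 8 bp
  9–94 → 86 bp
  95–139 → 45 bp
Sorted largest to smallest: 86, 45, 8 bp.

86, 45, 8 bp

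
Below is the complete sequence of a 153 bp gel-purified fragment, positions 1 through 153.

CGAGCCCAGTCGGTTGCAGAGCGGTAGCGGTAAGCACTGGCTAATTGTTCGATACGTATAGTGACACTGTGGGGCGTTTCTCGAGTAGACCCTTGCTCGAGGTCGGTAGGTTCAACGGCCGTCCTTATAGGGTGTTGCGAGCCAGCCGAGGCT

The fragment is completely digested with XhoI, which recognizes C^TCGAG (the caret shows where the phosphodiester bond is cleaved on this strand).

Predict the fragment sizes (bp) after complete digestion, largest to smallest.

80, 57, 16 bp

XhoI sites (CTCGAG) start at positions 80, 96.
XhoI cuts after the first base of each site, so after positions 80, 96.
Linear molecule, 2 cuts → 3 fragments:
  1–80 → 80 bp
  81–96 → 16 bp
  97–153 → 57 bp
Sorted largest to smallest: 80, 57, 16 bp.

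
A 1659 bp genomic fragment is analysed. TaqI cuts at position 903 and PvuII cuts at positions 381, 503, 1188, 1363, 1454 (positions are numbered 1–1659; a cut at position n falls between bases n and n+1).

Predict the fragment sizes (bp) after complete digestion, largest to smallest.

Combined cut positions (sorted): 381, 503, 903, 1188, 1363, 1454.
Linear molecule, 6 cuts → 7 fragments:
  381 − 0 = 381 bp
  503 − 381 = 122 bp
  903 − 503 = 400 bp
  1188 − 903 = 285 bp
  1363 − 1188 = 175 bp
  1454 − 1363 = 91 bp
  1659 − 1454 = 205 bp
Sorted largest to smallest: 400, 381, 285, 205, 175, 122, 91 bp.

400, 381, 285, 205, 175, 122, 91 bp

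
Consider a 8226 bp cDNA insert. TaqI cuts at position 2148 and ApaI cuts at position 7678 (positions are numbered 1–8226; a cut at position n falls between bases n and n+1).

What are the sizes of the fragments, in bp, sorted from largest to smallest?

5530, 2148, 548 bp

Combined cut positions (sorted): 2148, 7678.
Linear molecule, 2 cuts → 3 fragments:
  2148 − 0 = 2148 bp
  7678 − 2148 = 5530 bp
  8226 − 7678 = 548 bp
Sorted largest to smallest: 5530, 2148, 548 bp.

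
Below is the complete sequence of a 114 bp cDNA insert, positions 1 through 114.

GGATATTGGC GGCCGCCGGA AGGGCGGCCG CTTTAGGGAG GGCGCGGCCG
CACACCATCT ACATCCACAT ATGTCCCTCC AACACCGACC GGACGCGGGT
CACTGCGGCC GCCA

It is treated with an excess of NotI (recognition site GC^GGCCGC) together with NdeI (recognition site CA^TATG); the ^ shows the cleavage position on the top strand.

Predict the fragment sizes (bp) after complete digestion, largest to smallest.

NotI sites (GCGGCCGC) start at positions 9, 24, 44, 105.
NotI cuts after base 2 of each site, so after positions 10, 25, 45, 106.
The NdeI site (CATATG) starts at position 68.
NdeI cuts after base 2 of each site, so after position 69.
Combined cut positions: 10, 25, 45, 69, 106.
Linear molecule, 5 cuts → 6 fragments:
  1–10 → 10 bp
  11–25 → 15 bp
  26–45 → 20 bp
  46–69 → 24 bp
  70–106 → 37 bp
  107–114 → 8 bp
Sorted largest to smallest: 37, 24, 20, 15, 10, 8 bp.

37, 24, 20, 15, 10, 8 bp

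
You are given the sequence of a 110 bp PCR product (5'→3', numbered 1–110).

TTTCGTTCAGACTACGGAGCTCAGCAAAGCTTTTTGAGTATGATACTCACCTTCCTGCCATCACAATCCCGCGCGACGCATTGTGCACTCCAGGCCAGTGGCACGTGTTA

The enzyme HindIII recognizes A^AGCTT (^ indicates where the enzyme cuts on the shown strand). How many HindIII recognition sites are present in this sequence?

AAGCTT occurs starting at position 27.
HindIII cuts at 1 site.

1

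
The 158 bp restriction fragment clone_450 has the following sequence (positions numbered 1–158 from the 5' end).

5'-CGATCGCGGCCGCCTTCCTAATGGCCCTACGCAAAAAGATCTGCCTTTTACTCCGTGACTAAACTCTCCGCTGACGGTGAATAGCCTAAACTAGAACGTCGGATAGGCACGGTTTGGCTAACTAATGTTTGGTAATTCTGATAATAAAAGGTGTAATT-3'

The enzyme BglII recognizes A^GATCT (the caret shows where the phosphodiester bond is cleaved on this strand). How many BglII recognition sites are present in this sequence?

AGATCT occurs starting at position 37.
BglII cuts at 1 site.

1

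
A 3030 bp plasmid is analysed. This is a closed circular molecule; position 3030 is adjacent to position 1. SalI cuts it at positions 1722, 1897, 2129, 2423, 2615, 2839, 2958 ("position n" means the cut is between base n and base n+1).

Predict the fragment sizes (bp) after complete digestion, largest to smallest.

Circular molecule, 7 cuts → 7 fragments:
  1897 − 1722 = 175 bp
  2129 − 1897 = 232 bp
  2423 − 2129 = 294 bp
  2615 − 2423 = 192 bp
  2839 − 2615 = 224 bp
  2958 − 2839 = 119 bp
  wrap: 3030 − 2958 + 1722 = 1794 bp
Sorted largest to smallest: 1794, 294, 232, 224, 192, 175, 119 bp.

1794, 294, 232, 224, 192, 175, 119 bp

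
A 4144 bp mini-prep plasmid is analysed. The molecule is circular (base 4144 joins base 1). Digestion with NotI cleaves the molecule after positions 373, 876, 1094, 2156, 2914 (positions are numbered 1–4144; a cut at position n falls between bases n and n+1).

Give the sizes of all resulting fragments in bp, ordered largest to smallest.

Circular molecule, 5 cuts → 5 fragments:
  876 − 373 = 503 bp
  1094 − 876 = 218 bp
  2156 − 1094 = 1062 bp
  2914 − 2156 = 758 bp
  wrap: 4144 − 2914 + 373 = 1603 bp
Sorted largest to smallest: 1603, 1062, 758, 503, 218 bp.

1603, 1062, 758, 503, 218 bp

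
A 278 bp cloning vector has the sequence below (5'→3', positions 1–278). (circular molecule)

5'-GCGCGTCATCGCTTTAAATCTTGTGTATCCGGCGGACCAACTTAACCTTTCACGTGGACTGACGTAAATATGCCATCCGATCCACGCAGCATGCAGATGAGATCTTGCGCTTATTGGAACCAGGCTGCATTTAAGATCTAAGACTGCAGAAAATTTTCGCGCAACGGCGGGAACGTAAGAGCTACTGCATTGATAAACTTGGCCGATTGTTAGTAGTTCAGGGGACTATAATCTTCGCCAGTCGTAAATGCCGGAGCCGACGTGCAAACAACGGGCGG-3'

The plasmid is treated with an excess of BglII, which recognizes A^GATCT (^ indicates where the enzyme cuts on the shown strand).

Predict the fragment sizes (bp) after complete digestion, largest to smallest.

BglII sites (AGATCT) start at positions 100, 134.
BglII cuts after the first base of each site, so after positions 100, 134.
Circular molecule, 2 cuts → 2 fragments:
  101–134 → 34 bp
  135–278 then 1–100 → 144 + 100 = 244 bp
Sorted largest to smallest: 244, 34 bp.

244, 34 bp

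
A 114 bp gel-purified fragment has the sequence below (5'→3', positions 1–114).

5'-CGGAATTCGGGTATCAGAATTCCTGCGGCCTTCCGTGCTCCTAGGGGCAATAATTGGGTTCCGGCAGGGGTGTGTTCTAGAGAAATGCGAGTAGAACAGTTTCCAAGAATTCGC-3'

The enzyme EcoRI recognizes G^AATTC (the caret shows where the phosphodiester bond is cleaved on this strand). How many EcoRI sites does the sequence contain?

3

GAATTC occurs starting at positions 3, 17, 107.
EcoRI cuts at 3 sites.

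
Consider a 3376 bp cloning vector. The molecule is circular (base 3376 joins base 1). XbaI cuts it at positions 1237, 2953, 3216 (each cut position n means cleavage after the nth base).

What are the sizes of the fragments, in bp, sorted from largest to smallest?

Circular molecule, 3 cuts → 3 fragments:
  2953 − 1237 = 1716 bp
  3216 − 2953 = 263 bp
  wrap: 3376 − 3216 + 1237 = 1397 bp
Sorted largest to smallest: 1716, 1397, 263 bp.

1716, 1397, 263 bp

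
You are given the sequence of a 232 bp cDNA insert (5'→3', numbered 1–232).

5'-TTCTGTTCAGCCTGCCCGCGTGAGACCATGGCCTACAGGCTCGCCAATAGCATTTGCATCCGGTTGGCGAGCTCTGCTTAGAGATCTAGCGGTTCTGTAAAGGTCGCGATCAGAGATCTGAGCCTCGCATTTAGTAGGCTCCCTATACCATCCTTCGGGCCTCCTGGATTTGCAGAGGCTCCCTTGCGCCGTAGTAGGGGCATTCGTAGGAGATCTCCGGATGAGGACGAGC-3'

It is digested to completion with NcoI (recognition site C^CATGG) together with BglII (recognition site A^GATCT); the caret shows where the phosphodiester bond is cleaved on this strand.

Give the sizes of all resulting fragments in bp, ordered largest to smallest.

The NcoI site (CCATGG) starts at position 26.
NcoI cuts after the first base of each site, so after position 26.
BglII sites (AGATCT) start at positions 82, 114, 211.
BglII cuts after the first base of each site, so after positions 82, 114, 211.
Combined cut positions: 26, 82, 114, 211.
Linear molecule, 4 cuts → 5 fragments:
  1–26 → 26 bp
  27–82 → 56 bp
  83–114 → 32 bp
  115–211 → 97 bp
  212–232 → 21 bp
Sorted largest to smallest: 97, 56, 32, 26, 21 bp.

97, 56, 32, 26, 21 bp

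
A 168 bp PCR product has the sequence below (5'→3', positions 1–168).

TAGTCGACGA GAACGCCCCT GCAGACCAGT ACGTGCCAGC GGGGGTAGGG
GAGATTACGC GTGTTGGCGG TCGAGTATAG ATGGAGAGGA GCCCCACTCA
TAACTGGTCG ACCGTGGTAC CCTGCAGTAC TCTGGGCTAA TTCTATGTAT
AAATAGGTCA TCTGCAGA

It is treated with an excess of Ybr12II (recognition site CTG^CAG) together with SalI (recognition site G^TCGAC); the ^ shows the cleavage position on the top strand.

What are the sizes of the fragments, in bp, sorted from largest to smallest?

86, 40, 18, 17, 4, 3 bp

Ybr12II sites (CTGCAG) start at positions 19, 122, 162.
Ybr12II cuts after base 3 of each site, so after positions 21, 124, 164.
SalI sites (GTCGAC) start at positions 3, 107.
SalI cuts after the first base of each site, so after positions 3, 107.
Combined cut positions: 3, 21, 107, 124, 164.
Linear molecule, 5 cuts → 6 fragments:
  1–3 → 3 bp
  4–21 → 18 bp
  22–107 → 86 bp
  108–124 → 17 bp
  125–164 → 40 bp
  165–168 → 4 bp
Sorted largest to smallest: 86, 40, 18, 17, 4, 3 bp.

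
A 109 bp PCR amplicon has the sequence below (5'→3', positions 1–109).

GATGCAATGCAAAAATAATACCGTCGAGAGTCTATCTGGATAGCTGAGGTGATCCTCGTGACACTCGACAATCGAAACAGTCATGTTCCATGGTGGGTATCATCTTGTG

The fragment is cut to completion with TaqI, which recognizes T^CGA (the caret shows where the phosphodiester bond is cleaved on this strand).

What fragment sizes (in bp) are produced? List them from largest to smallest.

41, 37, 24, 7 bp

TaqI sites (TCGA) start at positions 24, 65, 72.
TaqI cuts after the first base of each site, so after positions 24, 65, 72.
Linear molecule, 3 cuts → 4 fragments:
  1–24 → 24 bp
  25–65 → 41 bp
  66–72 → 7 bp
  73–109 → 37 bp
Sorted largest to smallest: 41, 37, 24, 7 bp.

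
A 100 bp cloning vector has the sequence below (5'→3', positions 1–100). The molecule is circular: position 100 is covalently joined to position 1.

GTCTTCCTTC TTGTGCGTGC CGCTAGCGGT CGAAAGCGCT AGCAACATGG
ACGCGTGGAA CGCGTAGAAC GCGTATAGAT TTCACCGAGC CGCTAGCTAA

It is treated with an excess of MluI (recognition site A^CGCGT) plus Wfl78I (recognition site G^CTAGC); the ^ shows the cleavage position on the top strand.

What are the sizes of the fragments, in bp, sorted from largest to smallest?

MluI sites (ACGCGT) start at positions 51, 60, 69.
MluI cuts after the first base of each site, so after positions 51, 60, 69.
Wfl78I sites (GCTAGC) start at positions 22, 38, 92.
Wfl78I cuts after the first base of each site, so after positions 22, 38, 92.
Combined cut positions: 22, 38, 51, 60, 69, 92.
Circular molecule, 6 cuts → 6 fragments:
  23–38 → 16 bp
  39–51 → 13 bp
  52–60 → 9 bp
  61–69 → 9 bp
  70–92 → 23 bp
  93–100 then 1–22 → 8 + 22 = 30 bp
Sorted largest to smallest: 30, 23, 16, 13, 9, 9 bp.

30, 23, 16, 13, 9, 9 bp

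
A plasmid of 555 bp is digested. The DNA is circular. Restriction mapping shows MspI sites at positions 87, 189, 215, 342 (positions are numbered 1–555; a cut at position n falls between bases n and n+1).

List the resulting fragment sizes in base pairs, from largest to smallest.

Circular molecule, 4 cuts → 4 fragments:
  189 − 87 = 102 bp
  215 − 189 = 26 bp
  342 − 215 = 127 bp
  wrap: 555 − 342 + 87 = 300 bp
Sorted largest to smallest: 300, 127, 102, 26 bp.

300, 127, 102, 26 bp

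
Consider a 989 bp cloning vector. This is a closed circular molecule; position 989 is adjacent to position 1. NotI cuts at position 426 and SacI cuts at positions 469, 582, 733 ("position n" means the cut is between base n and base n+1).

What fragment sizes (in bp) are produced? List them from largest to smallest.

682, 151, 113, 43 bp

Combined cut positions (sorted): 426, 469, 582, 733.
Circular molecule, 4 cuts → 4 fragments:
  469 − 426 = 43 bp
  582 − 469 = 113 bp
  733 − 582 = 151 bp
  wrap: 989 − 733 + 426 = 682 bp
Sorted largest to smallest: 682, 151, 113, 43 bp.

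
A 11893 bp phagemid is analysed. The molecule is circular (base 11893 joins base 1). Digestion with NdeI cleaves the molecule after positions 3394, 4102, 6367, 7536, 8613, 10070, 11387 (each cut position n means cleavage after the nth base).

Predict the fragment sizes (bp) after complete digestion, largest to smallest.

Circular molecule, 7 cuts → 7 fragments:
  4102 − 3394 = 708 bp
  6367 − 4102 = 2265 bp
  7536 − 6367 = 1169 bp
  8613 − 7536 = 1077 bp
  10070 − 8613 = 1457 bp
  11387 − 10070 = 1317 bp
  wrap: 11893 − 11387 + 3394 = 3900 bp
Sorted largest to smallest: 3900, 2265, 1457, 1317, 1169, 1077, 708 bp.

3900, 2265, 1457, 1317, 1169, 1077, 708 bp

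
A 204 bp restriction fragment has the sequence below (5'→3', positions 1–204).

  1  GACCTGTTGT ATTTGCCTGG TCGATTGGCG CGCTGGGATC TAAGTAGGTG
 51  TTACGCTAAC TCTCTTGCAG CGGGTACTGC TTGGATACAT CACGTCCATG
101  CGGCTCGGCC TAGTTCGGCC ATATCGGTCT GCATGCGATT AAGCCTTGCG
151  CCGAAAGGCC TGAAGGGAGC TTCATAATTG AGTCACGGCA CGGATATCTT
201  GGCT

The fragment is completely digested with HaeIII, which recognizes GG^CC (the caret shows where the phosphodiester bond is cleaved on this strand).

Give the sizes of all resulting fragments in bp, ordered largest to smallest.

HaeIII sites (GGCC) start at positions 107, 117, 157.
HaeIII cuts after base 2 of each site, so after positions 108, 118, 158.
Linear molecule, 3 cuts → 4 fragments:
  1–108 → 108 bp
  109–118 → 10 bp
  119–158 → 40 bp
  159–204 → 46 bp
Sorted largest to smallest: 108, 46, 40, 10 bp.

108, 46, 40, 10 bp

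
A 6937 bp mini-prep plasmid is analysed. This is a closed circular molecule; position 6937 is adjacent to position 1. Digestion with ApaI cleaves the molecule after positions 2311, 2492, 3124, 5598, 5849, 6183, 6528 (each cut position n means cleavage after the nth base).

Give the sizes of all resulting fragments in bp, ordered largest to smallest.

Circular molecule, 7 cuts → 7 fragments:
  2492 − 2311 = 181 bp
  3124 − 2492 = 632 bp
  5598 − 3124 = 2474 bp
  5849 − 5598 = 251 bp
  6183 − 5849 = 334 bp
  6528 − 6183 = 345 bp
  wrap: 6937 − 6528 + 2311 = 2720 bp
Sorted largest to smallest: 2720, 2474, 632, 345, 334, 251, 181 bp.

2720, 2474, 632, 345, 334, 251, 181 bp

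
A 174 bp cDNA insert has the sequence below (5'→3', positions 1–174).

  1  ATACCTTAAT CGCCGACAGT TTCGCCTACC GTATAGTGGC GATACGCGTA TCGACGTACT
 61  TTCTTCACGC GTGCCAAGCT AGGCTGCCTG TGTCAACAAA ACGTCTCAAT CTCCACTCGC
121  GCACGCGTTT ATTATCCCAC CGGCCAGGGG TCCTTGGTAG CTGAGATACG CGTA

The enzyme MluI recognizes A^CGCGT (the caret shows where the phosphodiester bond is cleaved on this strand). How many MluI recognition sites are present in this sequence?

ACGCGT occurs starting at positions 44, 67, 123, 168.
MluI cuts at 4 sites.

4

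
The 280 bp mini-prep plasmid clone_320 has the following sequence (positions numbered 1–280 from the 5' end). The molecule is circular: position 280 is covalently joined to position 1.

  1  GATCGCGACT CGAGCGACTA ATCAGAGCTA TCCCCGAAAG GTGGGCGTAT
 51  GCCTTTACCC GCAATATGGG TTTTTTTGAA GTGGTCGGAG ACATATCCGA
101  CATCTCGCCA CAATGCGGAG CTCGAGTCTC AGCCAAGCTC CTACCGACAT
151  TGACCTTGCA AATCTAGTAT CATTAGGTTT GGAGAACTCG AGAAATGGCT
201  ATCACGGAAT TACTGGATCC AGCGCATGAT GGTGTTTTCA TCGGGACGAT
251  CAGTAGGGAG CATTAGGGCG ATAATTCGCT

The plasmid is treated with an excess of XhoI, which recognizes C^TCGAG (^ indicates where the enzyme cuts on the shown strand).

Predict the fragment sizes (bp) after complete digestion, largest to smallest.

112, 102, 66 bp

XhoI sites (CTCGAG) start at positions 9, 121, 187.
XhoI cuts after the first base of each site, so after positions 9, 121, 187.
Circular molecule, 3 cuts → 3 fragments:
  10–121 → 112 bp
  122–187 → 66 bp
  188–280 then 1–9 → 93 + 9 = 102 bp
Sorted largest to smallest: 112, 102, 66 bp.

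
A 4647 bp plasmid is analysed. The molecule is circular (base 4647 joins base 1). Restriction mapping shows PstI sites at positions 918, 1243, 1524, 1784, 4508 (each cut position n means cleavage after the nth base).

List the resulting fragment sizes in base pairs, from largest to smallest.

2724, 1057, 325, 281, 260 bp

Circular molecule, 5 cuts → 5 fragments:
  1243 − 918 = 325 bp
  1524 − 1243 = 281 bp
  1784 − 1524 = 260 bp
  4508 − 1784 = 2724 bp
  wrap: 4647 − 4508 + 918 = 1057 bp
Sorted largest to smallest: 2724, 1057, 325, 281, 260 bp.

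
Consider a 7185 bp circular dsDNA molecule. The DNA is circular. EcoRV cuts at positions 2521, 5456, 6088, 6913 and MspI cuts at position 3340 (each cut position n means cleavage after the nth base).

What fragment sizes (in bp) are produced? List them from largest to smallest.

2793, 2116, 825, 819, 632 bp

Combined cut positions (sorted): 2521, 3340, 5456, 6088, 6913.
Circular molecule, 5 cuts → 5 fragments:
  3340 − 2521 = 819 bp
  5456 − 3340 = 2116 bp
  6088 − 5456 = 632 bp
  6913 − 6088 = 825 bp
  wrap: 7185 − 6913 + 2521 = 2793 bp
Sorted largest to smallest: 2793, 2116, 825, 819, 632 bp.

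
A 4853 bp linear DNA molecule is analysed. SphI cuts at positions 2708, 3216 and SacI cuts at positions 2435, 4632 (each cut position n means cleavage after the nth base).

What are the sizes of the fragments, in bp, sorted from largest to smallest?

Combined cut positions (sorted): 2435, 2708, 3216, 4632.
Linear molecule, 4 cuts → 5 fragments:
  2435 − 0 = 2435 bp
  2708 − 2435 = 273 bp
  3216 − 2708 = 508 bp
  4632 − 3216 = 1416 bp
  4853 − 4632 = 221 bp
Sorted largest to smallest: 2435, 1416, 508, 273, 221 bp.

2435, 1416, 508, 273, 221 bp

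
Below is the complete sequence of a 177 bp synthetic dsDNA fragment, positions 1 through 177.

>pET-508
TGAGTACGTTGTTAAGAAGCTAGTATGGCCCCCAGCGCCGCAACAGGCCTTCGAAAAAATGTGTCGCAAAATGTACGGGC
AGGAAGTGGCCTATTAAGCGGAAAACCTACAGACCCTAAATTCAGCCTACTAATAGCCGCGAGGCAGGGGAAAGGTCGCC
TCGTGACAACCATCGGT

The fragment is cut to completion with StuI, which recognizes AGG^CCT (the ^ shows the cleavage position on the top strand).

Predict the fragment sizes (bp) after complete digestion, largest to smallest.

130, 47 bp

The StuI site (AGGCCT) starts at position 45.
StuI cuts after base 3 of each site, so after position 47.
Linear molecule, 1 cut → 2 fragments:
  1–47 → 47 bp
  48–177 → 130 bp
Sorted largest to smallest: 130, 47 bp.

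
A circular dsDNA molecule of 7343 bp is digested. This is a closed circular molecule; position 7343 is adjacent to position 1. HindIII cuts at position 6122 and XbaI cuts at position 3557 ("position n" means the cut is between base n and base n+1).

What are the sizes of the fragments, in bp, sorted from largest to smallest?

Combined cut positions (sorted): 3557, 6122.
Circular molecule, 2 cuts → 2 fragments:
  6122 − 3557 = 2565 bp
  wrap: 7343 − 6122 + 3557 = 4778 bp
Sorted largest to smallest: 4778, 2565 bp.

4778, 2565 bp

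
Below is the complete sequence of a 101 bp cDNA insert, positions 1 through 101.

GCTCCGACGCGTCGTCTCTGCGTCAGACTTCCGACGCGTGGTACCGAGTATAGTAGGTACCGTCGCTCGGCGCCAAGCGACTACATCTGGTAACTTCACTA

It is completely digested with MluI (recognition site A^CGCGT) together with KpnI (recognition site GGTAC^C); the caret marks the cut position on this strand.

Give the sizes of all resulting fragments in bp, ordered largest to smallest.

MluI sites (ACGCGT) start at positions 7, 34.
MluI cuts after the first base of each site, so after positions 7, 34.
KpnI sites (GGTACC) start at positions 40, 56.
KpnI cuts after base 5 of each site (before the last base), so after positions 44, 60.
Combined cut positions: 7, 34, 44, 60.
Linear molecule, 4 cuts → 5 fragments:
  1–7 → 7 bp
  8–34 → 27 bp
  35–44 → 10 bp
  45–60 → 16 bp
  61–101 → 41 bp
Sorted largest to smallest: 41, 27, 16, 10, 7 bp.

41, 27, 16, 10, 7 bp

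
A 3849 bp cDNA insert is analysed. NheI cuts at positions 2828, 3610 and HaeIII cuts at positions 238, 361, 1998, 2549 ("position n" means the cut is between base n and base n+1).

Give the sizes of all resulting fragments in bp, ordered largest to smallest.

1637, 782, 551, 279, 239, 238, 123 bp

Combined cut positions (sorted): 238, 361, 1998, 2549, 2828, 3610.
Linear molecule, 6 cuts → 7 fragments:
  238 − 0 = 238 bp
  361 − 238 = 123 bp
  1998 − 361 = 1637 bp
  2549 − 1998 = 551 bp
  2828 − 2549 = 279 bp
  3610 − 2828 = 782 bp
  3849 − 3610 = 239 bp
Sorted largest to smallest: 1637, 782, 551, 279, 239, 238, 123 bp.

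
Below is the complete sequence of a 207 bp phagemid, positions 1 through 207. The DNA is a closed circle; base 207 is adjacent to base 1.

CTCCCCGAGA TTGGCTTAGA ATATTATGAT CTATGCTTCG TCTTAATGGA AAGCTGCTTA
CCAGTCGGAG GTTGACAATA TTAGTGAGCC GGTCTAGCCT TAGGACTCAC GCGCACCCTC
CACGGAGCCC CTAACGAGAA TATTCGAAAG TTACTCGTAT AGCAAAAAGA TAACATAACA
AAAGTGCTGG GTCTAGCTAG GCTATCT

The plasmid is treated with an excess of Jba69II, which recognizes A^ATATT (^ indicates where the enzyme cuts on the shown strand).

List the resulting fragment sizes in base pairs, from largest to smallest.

Jba69II sites (AATATT) start at positions 20, 77, 139.
Jba69II cuts after the first base of each site, so after positions 20, 77, 139.
Circular molecule, 3 cuts → 3 fragments:
  21–77 → 57 bp
  78–139 → 62 bp
  140–207 then 1–20 → 68 + 20 = 88 bp
Sorted largest to smallest: 88, 62, 57 bp.

88, 62, 57 bp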